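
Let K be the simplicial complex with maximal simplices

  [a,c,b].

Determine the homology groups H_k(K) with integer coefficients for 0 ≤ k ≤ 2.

H_0 ≅ Z,  H_1 = 0,  H_2 = 0.

Order the vertices as a < b < c. Listing each simplex with vertices in this order, K has dimension 2 with simplices:

  0-simplices (3): a, b, c
  1-simplices (3): ab, ac, bc
  2-simplices (1): abc

so the chain groups are C_0 ≅ Z^3, C_1 ≅ Z^3, C_2 ≅ Z^1.

Boundary ∂_1: C_1 → C_0 maps an edge to its endpoints' difference, ∂[p,q] = q − p. For instance
  ∂bc = c − b.
This gives a 3×3 integer matrix of rank 2; reducing to Smith normal form yields diagonal entries (1,1).

∂_2: C_2 → C_1 acts by ∂[p,q,r] = [q,r] − [p,r] + [p,q]. For instance
  ∂abc = bc − ac + ab.
This gives a 3×1 integer matrix of rank 1; reducing to Smith normal form yields diagonal entries (1).

Computing H_k = (kernel of ∂_k) / (image of ∂_{k+1}):

  H_0: rank C_0 − rank ∂_1 = 3 − 2 = 1, and the invariant factors of ∂_1 are all 1, so H_0 = Z.
  H_1: rank ker ∂_1 − rank ∂_2 = (3 − 2) − 1 = 0, and the invariant factors of ∂_2 are all 1, so H_1 = 0.
  H_2: rank ker ∂_2 − rank ∂_3 = (1 − 1) − 0 = 0, and there is no ∂_3, so H_2 = 0.

As a check, the Euler characteristic is 3 − 3 + 1 = 1, which agrees with 1 − 0 + 0 = 1.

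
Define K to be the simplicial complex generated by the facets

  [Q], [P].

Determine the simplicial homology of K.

H_0 = Z^2.

Order the vertices as P < Q. Listing each simplex with vertices in this order, K has dimension 0 with simplices:

  0-simplices (2): P, Q

so the chain groups are C_0 ≅ Z^2.

Computing H_k = (kernel of ∂_k) / (image of ∂_{k+1}):

  H_0: rank C_0 − rank ∂_1 = 2 − 0 = 2, and there is no ∂_1, so H_0 = Z^2.

(K is a triangulation of a set of 2 points.)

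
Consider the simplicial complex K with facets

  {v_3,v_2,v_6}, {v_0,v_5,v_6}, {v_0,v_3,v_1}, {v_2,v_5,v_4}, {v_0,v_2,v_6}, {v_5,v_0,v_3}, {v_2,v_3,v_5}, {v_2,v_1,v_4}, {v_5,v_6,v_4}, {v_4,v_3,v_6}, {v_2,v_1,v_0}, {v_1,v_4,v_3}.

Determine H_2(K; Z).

Fix the vertex order v_0 < v_1 < v_2 < v_3 < v_4 < v_5 < v_6 and write every simplex with vertices in increasing order. Then dim K = 2 and the simplices of K are:

  0-simplices (7): [v_0], [v_1], [v_2], [v_3], [v_4], [v_5], [v_6]
  1-simplices (18): (18 of them)
  2-simplices (12): (12 of them)

so the chain groups are C_0 ≅ Z^7, C_1 ≅ Z^18, C_2 ≅ Z^12.

The boundary map ∂_1: C_1 → C_0 maps an edge to its endpoints' difference, ∂[p,q] = q − p. For instance
  ∂[v_0,v_6] = [v_6] − [v_0].
This gives a 7×18 integer matrix of rank 6; reducing to Smith normal form yields diagonal entries (1,1,1,1,1,1).

The boundary map ∂_2: C_2 → C_1 acts by ∂[p,q,r] = [q,r] − [p,r] + [p,q]. For instance
  ∂[v_1,v_2,v_4] = [v_2,v_4] − [v_1,v_4] + [v_1,v_2],
  ∂[v_1,v_3,v_4] = [v_3,v_4] − [v_1,v_4] + [v_1,v_3].
The resulting 18×12 matrix has rank 12, and its Smith normal form has invariant factors (1,1,1,1,1,1,1,1,1,1,1,2).

Computing H_k = (kernel of ∂_k) / (image of ∂_{k+1}):

  H_2: rank ker ∂_2 − rank ∂_3 = (12 − 12) − 0 = 0, and there is no ∂_3, so H_2 ≅ 0.

H_2 = 0.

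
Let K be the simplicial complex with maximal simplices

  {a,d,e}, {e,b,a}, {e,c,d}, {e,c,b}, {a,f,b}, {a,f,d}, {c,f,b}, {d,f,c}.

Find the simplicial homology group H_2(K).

H_2 ≅ Z.

Order the vertices as a < b < c < d < e < f. Listing each simplex with vertices in this order, K has dimension 2 with simplices:

  0-simplices (6): a, b, c, d, e, f
  1-simplices (12): ab, ad, ae, af, bc, be, bf, cd, ce, cf, de, df
  2-simplices (8): abe, abf, ade, adf, bce, bcf, cde, cdf

so the chain groups are C_0 ≅ Z^6, C_1 ≅ Z^12, C_2 ≅ Z^8.

The boundary map ∂_1: C_1 → C_0 is given by ∂[p,q] = [q] − [p].
This gives a 6×12 integer matrix of rank 5; reducing to Smith normal form yields diagonal entries (1,1,1,1,1).

∂_2: C_2 → C_1 acts by ∂[p,q,r] = [q,r] − [p,r] + [p,q]. For instance
  ∂adf = df − af + ad,
  ∂bce = ce − be + bc.
The 12×8 boundary matrix has rank 7 and Smith normal form diag(1,1,1,1,1,1,1).

From H_k ≅ ker(∂_k) / im(∂_{k+1}) we obtain:

  H_2: rank ker ∂_2 − rank ∂_3 = (8 − 7) − 0 = 1, and there is no ∂_3, so H_2 = Z.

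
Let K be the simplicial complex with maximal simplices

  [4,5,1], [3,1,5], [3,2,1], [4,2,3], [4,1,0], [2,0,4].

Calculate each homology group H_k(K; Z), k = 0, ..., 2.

K has 6 vertices, 12 edges, 6 triangles.
rank ∂_0 = 0, rank ∂_1 = 5 ⇒ b_0 = 6 − 0 − 5 = 1; all invariant factors of ∂_1 are 1 so no torsion. So H_0 ≅ Z.
rank ∂_1 = 5, rank ∂_2 = 6 ⇒ b_1 = 12 − 5 − 6 = 1; all invariant factors of ∂_2 are 1 so no torsion. So H_1 ≅ Z.
rank ∂_2 = 6, rank ∂_3 = 0 ⇒ b_2 = 6 − 6 − 0 = 0. So H_2 ≅ 0.

H_0 = Z,  H_1 = Z,  H_2 = 0.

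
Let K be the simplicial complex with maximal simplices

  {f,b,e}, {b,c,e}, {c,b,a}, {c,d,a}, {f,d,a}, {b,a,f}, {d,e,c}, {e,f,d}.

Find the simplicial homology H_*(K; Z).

We work with the vertex ordering a < b < c < d < e < f. The simplices of K, each written with vertices in increasing order, are:

  0-simplices (6): a, b, c, d, e, f
  1-simplices (12): ab, ac, ad, af, bc, be, bf, cd, ce, de, df, ef
  2-simplices (8): abc, abf, acd, adf, bce, bef, cde, def

Hence C_0 ≅ Z^6, C_1 ≅ Z^12, C_2 ≅ Z^8.

The boundary map ∂_1: C_1 → C_0 is given by ∂[p,q] = [q] − [p]. For instance
  ∂ab = b − a.
The resulting 6×12 matrix has rank 5, and its Smith normal form has invariant factors (1,1,1,1,1).

∂_2: C_2 → C_1 maps a triangle to the signed sum of its edges. For instance
  ∂acd = cd − ad + ac,
  ∂def = ef − df + de.
This gives a 12×8 integer matrix of rank 7; reducing to Smith normal form yields diagonal entries (1,1,1,1,1,1,1).

Reading off H_k = ker ∂_k / im ∂_{k+1}:

  H_0: rank C_0 − rank ∂_1 = 6 − 5 = 1, and the invariant factors of ∂_1 are all 1, so H_0 = Z.
  H_1: rank ker ∂_1 − rank ∂_2 = (12 − 5) − 7 = 0, and the invariant factors of ∂_2 are all 1, so H_1 = 0.
  H_2: rank ker ∂_2 − rank ∂_3 = (8 − 7) − 0 = 1, and there is no ∂_3, so H_2 = Z.

As a check, the Euler characteristic is 6 − 12 + 8 = 2, which agrees with 1 − 0 + 1 = 2.
(K is a triangulation of the 2-sphere S^2.)

H_0 = Z,  H_1 = 0,  H_2 = Z.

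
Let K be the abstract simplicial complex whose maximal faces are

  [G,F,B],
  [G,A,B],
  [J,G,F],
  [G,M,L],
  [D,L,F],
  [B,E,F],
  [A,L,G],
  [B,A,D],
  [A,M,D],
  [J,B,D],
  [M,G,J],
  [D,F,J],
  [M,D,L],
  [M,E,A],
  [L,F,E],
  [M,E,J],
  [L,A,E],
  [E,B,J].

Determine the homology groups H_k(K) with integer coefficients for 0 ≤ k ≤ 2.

Order the vertices as A < B < D < E < F < G < J < L < M. Listing each simplex with vertices in this order, K has dimension 2 with simplices:

  0-simplices (9): A, B, D, E, F, G, J, L, M
  1-simplices (27): AB, AD, AE, AG, AL, AM, BD, BE, BF, BG, BJ, DF, DJ, DL, DM, EF, EJ, EL, EM, FG, FJ, FL, GJ, GL, GM, JM, LM
  2-simplices (18): ABD, ABG, ADM, AEL, AEM, AGL, BDJ, BEF, BEJ, BFG, DFJ, DFL, DLM, EFL, EJM, FGJ, GJM, GLM

giving chain groups C_0 ≅ Z^9, C_1 ≅ Z^27, C_2 ≅ Z^18.

The boundary map ∂_1: C_1 → C_0 is given by ∂[p,q] = [q] − [p].
The resulting 9×27 matrix has rank 8, and its Smith normal form has invariant factors (1,1,1,1,1,1,1,1).

∂_2: C_2 → C_1 acts by ∂[p,q,r] = [q,r] − [p,r] + [p,q]. For instance
  ∂ABG = BG − AG + AB,
  ∂AEL = EL − AL + AE.
As a 27×18 matrix over Z this has rank 18, with invariant factors (1,1,1,1,1,1,1,1,1,1,1,1,1,1,1,1,1,2).

Now H_k = ker ∂_k / im ∂_{k+1}, so:

  H_0: rank C_0 − rank ∂_1 = 9 − 8 = 1, and the invariant factors of ∂_1 are all 1, so H_0 = Z.
  H_1: rank ker ∂_1 − rank ∂_2 = (27 − 8) − 18 = 1, and ∂_2 has invariant factor 2 > 1, so H_1 = Z × Z/2.
  H_2: rank ker ∂_2 − rank ∂_3 = (18 − 18) − 0 = 0, and there is no ∂_3, so H_2 = 0.

H_0 ≅ Z,  H_1 ≅ Z × Z/2,  H_2 = 0.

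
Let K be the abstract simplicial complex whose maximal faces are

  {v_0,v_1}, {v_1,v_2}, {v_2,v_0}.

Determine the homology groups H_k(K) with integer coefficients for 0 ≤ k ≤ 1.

Take the total order v_0 < v_1 < v_2 on the vertex set. Then K (dimension 1) consists of the simplices:

  0-simplices (3): [v_0], [v_1], [v_2]
  1-simplices (3): [v_0,v_1], [v_0,v_2], [v_1,v_2]

giving chain groups C_0 ≅ Z^3, C_1 ≅ Z^3.

The boundary map ∂_1: C_1 → C_0 maps an edge to its endpoints' difference, ∂[p,q] = q − p. For instance
  ∂[v_0,v_2] = [v_2] − [v_0].
The resulting 3×3 matrix has rank 2, and its Smith normal form has invariant factors (1,1).

Now H_k = ker ∂_k / im ∂_{k+1}, so:

  H_0: rank C_0 − rank ∂_1 = 3 − 2 = 1, and the invariant factors of ∂_1 are all 1, so H_0 = Z.
  H_1: rank ker ∂_1 − rank ∂_2 = (3 − 2) − 0 = 1, and there is no ∂_2, so H_1 = Z.

H_0 ≅ Z,  H_1 ≅ Z.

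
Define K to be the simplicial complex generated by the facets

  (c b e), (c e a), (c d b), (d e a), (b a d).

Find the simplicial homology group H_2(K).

We work with the vertex ordering a < b < c < d < e. The simplices of K, each written with vertices in increasing order, are:

  0-simplices (5): a, b, c, d, e
  1-simplices (10): ab, ac, ad, ae, bc, bd, be, cd, ce, de
  2-simplices (5): abd, ace, ade, bcd, bce

giving chain groups C_0 ≅ Z^5, C_1 ≅ Z^10, C_2 ≅ Z^5.

∂_1: C_1 → C_0 maps an edge to its endpoints' difference, ∂[p,q] = q − p.
The 5×10 boundary matrix has rank 4 and Smith normal form diag(1,1,1,1).

The boundary map ∂_2: C_2 → C_1 maps a triangle to the signed sum of its edges. For instance
  ∂ade = de − ae + ad,
  ∂bcd = cd − bd + bc.
The 10×5 boundary matrix has rank 5 and Smith normal form diag(1,1,1,1,1).

From H_k ≅ ker(∂_k) / im(∂_{k+1}) we obtain:

  H_2: rank ker ∂_2 − rank ∂_3 = (5 − 5) − 0 = 0, and there is no ∂_3, so H_2 ≅ 0.

H_2 = 0.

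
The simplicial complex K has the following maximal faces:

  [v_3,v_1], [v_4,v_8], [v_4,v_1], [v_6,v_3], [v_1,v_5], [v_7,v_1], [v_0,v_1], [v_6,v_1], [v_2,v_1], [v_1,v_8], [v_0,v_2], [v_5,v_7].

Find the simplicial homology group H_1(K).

H_1 = Z^4.

Order the vertices as v_0 < v_1 < v_2 < v_3 < v_4 < v_5 < v_6 < v_7 < v_8. Listing each simplex with vertices in this order, K has dimension 1 with simplices:

  0-simplices (9): [v_0], [v_1], [v_2], [v_3], [v_4], [v_5], [v_6], [v_7], [v_8]
  1-simplices (12): [v_0,v_1], [v_0,v_2], [v_1,v_2], [v_1,v_3], [v_1,v_4], [v_1,v_5], [v_1,v_6], [v_1,v_7], [v_1,v_8], [v_3,v_6], [v_4,v_8], [v_5,v_7]

so the chain groups are C_0 ≅ Z^9, C_1 ≅ Z^12.

∂_1: C_1 → C_0 sends each edge [p,q] (with p < q) to q − p. For instance
  ∂[v_1,v_7] = [v_7] − [v_1].
The 9×12 boundary matrix has rank 8 and Smith normal form diag(1,1,1,1,1,1,1,1).

Reading off H_k = ker ∂_k / im ∂_{k+1}:

  H_1: rank ker ∂_1 − rank ∂_2 = (12 − 8) − 0 = 4, and there is no ∂_2, so H_1 = Z^4.

(K is a triangulation of a wedge of 4 circles.)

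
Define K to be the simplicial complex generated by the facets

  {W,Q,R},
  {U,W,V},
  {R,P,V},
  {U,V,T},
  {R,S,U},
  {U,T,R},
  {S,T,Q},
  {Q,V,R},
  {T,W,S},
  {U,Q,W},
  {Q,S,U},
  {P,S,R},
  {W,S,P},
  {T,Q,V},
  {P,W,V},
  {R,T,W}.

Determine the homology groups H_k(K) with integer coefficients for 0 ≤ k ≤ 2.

H_0 ≅ Z,  H_1 ≅ Z^2,  H_2 ≅ Z.

Fix the vertex order P < Q < R < S < T < U < V < W and write every simplex with vertices in increasing order. Then dim K = 2 and the simplices of K are:

  0-simplices (8): P, Q, R, S, T, U, V, W
  1-simplices (24): PR, PS, PV, PW, QR, QS, QT, QU, QV, QW, RS, RT, RU, RV, RW, ST, SU, SW, TU, TV, TW, UV, UW, VW
  2-simplices (16): PRS, PRV, PSW, PVW, QRV, QRW, QST, QSU, QTV, QUW, RSU, RTU, RTW, STW, TUV, UVW

so the chain groups are C_0 ≅ Z^8, C_1 ≅ Z^24, C_2 ≅ Z^16.

The boundary map ∂_1: C_1 → C_0 is given by ∂[p,q] = [q] − [p].
This gives a 8×24 integer matrix of rank 7; reducing to Smith normal form yields diagonal entries (1,1,1,1,1,1,1).

∂_2: C_2 → C_1 acts by ∂[p,q,r] = [q,r] − [p,r] + [p,q]. For instance
  ∂QSU = SU − QU + QS,
  ∂PSW = SW − PW + PS.
The 24×16 boundary matrix has rank 15 and Smith normal form diag(1,1,1,1,1,1,1,1,1,1,1,1,1,1,1).

Now H_k = ker ∂_k / im ∂_{k+1}, so:

  H_0: rank C_0 − rank ∂_1 = 8 − 7 = 1, and the invariant factors of ∂_1 are all 1, so H_0 ≅ Z.
  H_1: rank ker ∂_1 − rank ∂_2 = (24 − 7) − 15 = 2, and the invariant factors of ∂_2 are all 1, so H_1 ≅ Z^2.
  H_2: rank ker ∂_2 − rank ∂_3 = (16 − 15) − 0 = 1, and there is no ∂_3, so H_2 ≅ Z.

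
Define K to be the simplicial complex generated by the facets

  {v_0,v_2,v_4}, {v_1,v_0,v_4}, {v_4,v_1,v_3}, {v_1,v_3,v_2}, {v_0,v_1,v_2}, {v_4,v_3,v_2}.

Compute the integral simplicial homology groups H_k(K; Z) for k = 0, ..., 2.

K has 5 vertices, 9 edges, 6 triangles.
rank ∂_0 = 0, rank ∂_1 = 4 ⇒ b_0 = 5 − 0 − 4 = 1; all invariant factors of ∂_1 are 1 so no torsion. So H_0 ≅ Z.
rank ∂_1 = 4, rank ∂_2 = 5 ⇒ b_1 = 9 − 4 − 5 = 0; all invariant factors of ∂_2 are 1 so no torsion. So H_1 ≅ 0.
rank ∂_2 = 5, rank ∂_3 = 0 ⇒ b_2 = 6 − 5 − 0 = 1. So H_2 ≅ Z.

H_0 = Z,  H_1 = 0,  H_2 = Z.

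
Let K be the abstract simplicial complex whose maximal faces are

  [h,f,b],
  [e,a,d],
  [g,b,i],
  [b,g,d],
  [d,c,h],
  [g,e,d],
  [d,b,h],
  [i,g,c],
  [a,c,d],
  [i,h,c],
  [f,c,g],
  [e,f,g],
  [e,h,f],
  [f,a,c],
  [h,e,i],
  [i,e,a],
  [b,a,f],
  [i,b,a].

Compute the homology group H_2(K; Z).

H_2 = Z.

Order the vertices as a < b < c < d < e < f < g < h < i. Listing each simplex with vertices in this order, K has dimension 2 with simplices:

  0-simplices (9): a, b, c, d, e, f, g, h, i
  1-simplices (27): ab, ac, ad, ae, af, ai, bd, bf, bg, bh, bi, cd, cf, cg, ch, ci, de, dg, dh, ef, eg, eh, ei, fg, fh, gi, hi
  2-simplices (18): abf, abi, acd, acf, ade, aei, bdg, bdh, bfh, bgi, cdh, cfg, cgi, chi, deg, efg, efh, ehi

so the chain groups are C_0 ≅ Z^9, C_1 ≅ Z^27, C_2 ≅ Z^18.

∂_1: C_1 → C_0 is given by ∂[p,q] = [q] − [p].
This gives a 9×27 integer matrix of rank 8; reducing to Smith normal form yields diagonal entries (1,1,1,1,1,1,1,1).

The boundary map ∂_2: C_2 → C_1 sends each 2-simplex [p,q,r] to [q,r] − [p,r] + [p,q]. For instance
  ∂bfh = fh − bh + bf,
  ∂cdh = dh − ch + cd.
This gives a 27×18 integer matrix of rank 17; reducing to Smith normal form yields diagonal entries (1,1,1,1,1,1,1,1,1,1,1,1,1,1,1,1,1).

Reading off H_k = ker ∂_k / im ∂_{k+1}:

  H_2: rank ker ∂_2 − rank ∂_3 = (18 − 17) − 0 = 1, and there is no ∂_3, so H_2 ≅ Z.

(K is a triangulation of the torus T^2.)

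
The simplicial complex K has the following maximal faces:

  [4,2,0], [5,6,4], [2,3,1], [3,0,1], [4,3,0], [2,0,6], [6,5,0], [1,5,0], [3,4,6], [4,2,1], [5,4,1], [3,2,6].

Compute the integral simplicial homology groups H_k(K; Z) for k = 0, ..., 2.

We work with the vertex ordering 0 < 1 < 2 < 3 < 4 < 5 < 6. The simplices of K, each written with vertices in increasing order, are:

  0-simplices (7): [0], [1], [2], [3], [4], [5], [6]
  1-simplices (18): [0,1], [0,2], [0,3], [0,4], [0,5], [0,6], [1,2], [1,3], [1,4], [1,5], [2,3], [2,4], [2,6], [3,4], [3,6], [4,5], [4,6], [5,6]
  2-simplices (12): [0,1,3], [0,1,5], [0,2,4], [0,2,6], [0,3,4], [0,5,6], [1,2,3], [1,2,4], [1,4,5], [2,3,6], [3,4,6], [4,5,6]

so the chain groups are C_0 ≅ Z^7, C_1 ≅ Z^18, C_2 ≅ Z^12.

∂_1: C_1 → C_0 sends each edge [p,q] (with p < q) to q − p. For instance
  ∂[5,6] = [6] − [5].
As a 7×18 matrix over Z this has rank 6, with invariant factors (1,1,1,1,1,1).

The boundary map ∂_2: C_2 → C_1 sends each 2-simplex [p,q,r] to [q,r] − [p,r] + [p,q]. For instance
  ∂[4,5,6] = [5,6] − [4,6] + [4,5],
  ∂[1,2,4] = [2,4] − [1,4] + [1,2].
This gives a 18×12 integer matrix of rank 12; reducing to Smith normal form yields diagonal entries (1,1,1,1,1,1,1,1,1,1,1,2).

From H_k ≅ ker(∂_k) / im(∂_{k+1}) we obtain:

  H_0: rank C_0 − rank ∂_1 = 7 − 6 = 1, and the invariant factors of ∂_1 are all 1, so H_0 = Z.
  H_1: rank ker ∂_1 − rank ∂_2 = (18 − 6) − 12 = 0, and ∂_2 has invariant factor 2 > 1, so H_1 = Z_2.
  H_2: rank ker ∂_2 − rank ∂_3 = (12 − 12) − 0 = 0, and there is no ∂_3, so H_2 = 0.

H_0 ≅ Z,  H_1 ≅ Z_2,  H_2 = 0.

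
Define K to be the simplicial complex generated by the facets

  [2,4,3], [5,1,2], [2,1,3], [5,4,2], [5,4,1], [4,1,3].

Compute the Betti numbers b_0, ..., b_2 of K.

b_0 = 1, b_1 = 0, b_2 = 1.

K has 5 vertices, 9 edges, 6 triangles.
rank ∂_0 = 0, rank ∂_1 = 4 ⇒ b_0 = 5 − 0 − 4 = 1; all invariant factors of ∂_1 are 1 so no torsion. So H_0 ≅ Z.
rank ∂_1 = 4, rank ∂_2 = 5 ⇒ b_1 = 9 − 4 − 5 = 0; all invariant factors of ∂_2 are 1 so no torsion. So H_1 ≅ 0.
rank ∂_2 = 5, rank ∂_3 = 0 ⇒ b_2 = 6 − 5 − 0 = 1. So H_2 ≅ Z.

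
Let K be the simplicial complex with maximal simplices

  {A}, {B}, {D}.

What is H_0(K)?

Fix the vertex order A < B < D and write every simplex with vertices in increasing order. Then dim K = 0 and the simplices of K are:

  0-simplices (3): A, B, D

giving chain groups C_0 ≅ Z^3.

Computing H_k = (kernel of ∂_k) / (image of ∂_{k+1}):

  H_0: rank C_0 − rank ∂_1 = 3 − 0 = 3, and there is no ∂_1, so H_0 ≅ Z^3.

(K is a triangulation of a set of 3 points.)

H_0 = Z^3.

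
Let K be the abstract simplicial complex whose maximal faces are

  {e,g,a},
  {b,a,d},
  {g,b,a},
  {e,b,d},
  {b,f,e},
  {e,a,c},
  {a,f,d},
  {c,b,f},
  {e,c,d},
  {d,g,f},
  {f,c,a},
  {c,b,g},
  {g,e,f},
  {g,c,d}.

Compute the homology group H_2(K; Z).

Order the vertices as a < b < c < d < e < f < g. Listing each simplex with vertices in this order, K has dimension 2 with simplices:

  0-simplices (7): a, b, c, d, e, f, g
  1-simplices (21): ab, ac, ad, ae, af, ag, bc, bd, be, bf, bg, cd, ce, cf, cg, de, df, dg, ef, eg, fg
  2-simplices (14): abd, abg, ace, acf, adf, aeg, bcf, bcg, bde, bef, cde, cdg, dfg, efg

Hence C_0 ≅ Z^7, C_1 ≅ Z^21, C_2 ≅ Z^14.

∂_1: C_1 → C_0 sends each edge [p,q] (with p < q) to q − p. For instance
  ∂cf = f − c.
The resulting 7×21 matrix has rank 6, and its Smith normal form has invariant factors (1,1,1,1,1,1).

The boundary map ∂_2: C_2 → C_1 acts by ∂[p,q,r] = [q,r] − [p,r] + [p,q]. For instance
  ∂ace = ce − ae + ac,
  ∂cde = de − ce + cd.
This gives a 21×14 integer matrix of rank 13; reducing to Smith normal form yields diagonal entries (1,1,1,1,1,1,1,1,1,1,1,1,1).

From H_k ≅ ker(∂_k) / im(∂_{k+1}) we obtain:

  H_2: rank ker ∂_2 − rank ∂_3 = (14 − 13) − 0 = 1, and there is no ∂_3, so H_2 = Z.

H_2 ≅ Z.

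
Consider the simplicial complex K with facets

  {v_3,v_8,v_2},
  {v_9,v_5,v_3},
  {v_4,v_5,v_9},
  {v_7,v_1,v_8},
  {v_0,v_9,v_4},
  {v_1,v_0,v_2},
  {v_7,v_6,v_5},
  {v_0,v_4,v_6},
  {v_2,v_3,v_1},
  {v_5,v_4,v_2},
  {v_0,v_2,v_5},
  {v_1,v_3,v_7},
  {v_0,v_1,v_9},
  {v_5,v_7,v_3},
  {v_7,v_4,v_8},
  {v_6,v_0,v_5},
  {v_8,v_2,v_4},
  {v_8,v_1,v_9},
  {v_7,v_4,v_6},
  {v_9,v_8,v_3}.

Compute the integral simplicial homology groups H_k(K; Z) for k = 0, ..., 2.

H_0 = Z,  H_1 = Z ⊕ Z/2Z,  H_2 = 0.

We work with the vertex ordering v_0 < v_1 < v_2 < v_3 < v_4 < v_5 < v_6 < v_7 < v_8 < v_9. The simplices of K, each written with vertices in increasing order, are:

  0-simplices (10): [v_0], [v_1], [v_2], [v_3], [v_4], [v_5], [v_6], [v_7], [v_8], [v_9]
  1-simplices (30): (30 of them)
  2-simplices (20): (20 of them)

Hence C_0 ≅ Z^10, C_1 ≅ Z^30, C_2 ≅ Z^20.

∂_1: C_1 → C_0 maps an edge to its endpoints' difference, ∂[p,q] = q − p. For instance
  ∂[v_4,v_7] = [v_7] − [v_4].
As a 10×30 matrix over Z this has rank 9, with invariant factors (1,1,1,1,1,1,1,1,1).

Boundary ∂_2: C_2 → C_1 sends each 2-simplex [p,q,r] to [q,r] − [p,r] + [p,q]. For instance
  ∂[v_5,v_6,v_7] = [v_6,v_7] − [v_5,v_7] + [v_5,v_6],
  ∂[v_0,v_1,v_9] = [v_1,v_9] − [v_0,v_9] + [v_0,v_1].
The resulting 30×20 matrix has rank 20, and its Smith normal form has invariant factors (1,1,1,1,1,1,1,1,1,1,1,1,1,1,1,1,1,1,1,2).

Reading off H_k = ker ∂_k / im ∂_{k+1}:

  H_0: rank C_0 − rank ∂_1 = 10 − 9 = 1, and the invariant factors of ∂_1 are all 1, so H_0 = Z.
  H_1: rank ker ∂_1 − rank ∂_2 = (30 − 9) − 20 = 1, and ∂_2 has invariant factor 2 > 1, so H_1 = Z ⊕ Z/2Z.
  H_2: rank ker ∂_2 − rank ∂_3 = (20 − 20) − 0 = 0, and there is no ∂_3, so H_2 = 0.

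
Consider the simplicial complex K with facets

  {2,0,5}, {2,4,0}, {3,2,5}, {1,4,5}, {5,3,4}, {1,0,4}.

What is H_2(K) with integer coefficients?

Order the vertices as 0 < 1 < 2 < 3 < 4 < 5. Listing each simplex with vertices in this order, K has dimension 2 with simplices:

  0-simplices (6): [0], [1], [2], [3], [4], [5]
  1-simplices (12): [0,1], [0,2], [0,4], [0,5], [1,4], [1,5], [2,3], [2,4], [2,5], [3,4], [3,5], [4,5]
  2-simplices (6): [0,1,4], [0,2,4], [0,2,5], [1,4,5], [2,3,5], [3,4,5]

so the chain groups are C_0 ≅ Z^6, C_1 ≅ Z^12, C_2 ≅ Z^6.

Boundary ∂_1: C_1 → C_0 sends each edge [p,q] (with p < q) to q − p. For instance
  ∂[0,4] = [4] − [0].
This gives a 6×12 integer matrix of rank 5; reducing to Smith normal form yields diagonal entries (1,1,1,1,1).

Boundary ∂_2: C_2 → C_1 acts by ∂[p,q,r] = [q,r] − [p,r] + [p,q]. For instance
  ∂[0,2,5] = [2,5] − [0,5] + [0,2],
  ∂[2,3,5] = [3,5] − [2,5] + [2,3].
As a 12×6 matrix over Z this has rank 6, with invariant factors (1,1,1,1,1,1).

Now H_k = ker ∂_k / im ∂_{k+1}, so:

  H_2: rank ker ∂_2 − rank ∂_3 = (6 − 6) − 0 = 0, and there is no ∂_3, so H_2 = 0.

H_2 ≅ 0.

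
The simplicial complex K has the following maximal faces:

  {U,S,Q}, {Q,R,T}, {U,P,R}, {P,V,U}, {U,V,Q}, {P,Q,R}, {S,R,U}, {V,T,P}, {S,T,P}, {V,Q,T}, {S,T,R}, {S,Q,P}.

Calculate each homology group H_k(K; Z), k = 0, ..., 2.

Take the total order P < Q < R < S < T < U < V on the vertex set. Then K (dimension 2) consists of the simplices:

  0-simplices (7): P, Q, R, S, T, U, V
  1-simplices (18): PQ, PR, PS, PT, PU, PV, QR, QS, QT, QU, QV, RS, RT, RU, ST, SU, TV, UV
  2-simplices (12): PQR, PQS, PRU, PST, PTV, PUV, QRT, QSU, QTV, QUV, RST, RSU

so the chain groups are C_0 ≅ Z^7, C_1 ≅ Z^18, C_2 ≅ Z^12.

Boundary ∂_1: C_1 → C_0 sends each edge [p,q] (with p < q) to q − p.
As a 7×18 matrix over Z this has rank 6, with invariant factors (1,1,1,1,1,1).

Boundary ∂_2: C_2 → C_1 maps a triangle to the signed sum of its edges. For instance
  ∂QTV = TV − QV + QT,
  ∂PQS = QS − PS + PQ.
This gives a 18×12 integer matrix of rank 12; reducing to Smith normal form yields diagonal entries (1,1,1,1,1,1,1,1,1,1,1,2).

From H_k ≅ ker(∂_k) / im(∂_{k+1}) we obtain:

  H_0: rank C_0 − rank ∂_1 = 7 − 6 = 1, and the invariant factors of ∂_1 are all 1, so H_0 ≅ Z.
  H_1: rank ker ∂_1 − rank ∂_2 = (18 − 6) − 12 = 0, and ∂_2 has invariant factor 2 > 1, so H_1 ≅ Z/2.
  H_2: rank ker ∂_2 − rank ∂_3 = (12 − 12) − 0 = 0, and there is no ∂_3, so H_2 ≅ 0.

H_0 ≅ Z,  H_1 ≅ Z/2,  H_2 = 0.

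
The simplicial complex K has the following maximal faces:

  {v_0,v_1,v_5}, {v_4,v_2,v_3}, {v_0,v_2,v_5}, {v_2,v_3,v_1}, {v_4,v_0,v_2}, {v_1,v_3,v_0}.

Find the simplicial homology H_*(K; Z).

H_0 = Z,  H_1 = Z,  H_2 = 0.

Fix the vertex order v_0 < v_1 < v_2 < v_3 < v_4 < v_5 and write every simplex with vertices in increasing order. Then dim K = 2 and the simplices of K are:

  0-simplices (6): [v_0], [v_1], [v_2], [v_3], [v_4], [v_5]
  1-simplices (12): [v_0,v_1], [v_0,v_2], [v_0,v_3], [v_0,v_4], [v_0,v_5], [v_1,v_2], [v_1,v_3], [v_1,v_5], [v_2,v_3], [v_2,v_4], [v_2,v_5], [v_3,v_4]
  2-simplices (6): [v_0,v_1,v_3], [v_0,v_1,v_5], [v_0,v_2,v_4], [v_0,v_2,v_5], [v_1,v_2,v_3], [v_2,v_3,v_4]

so the chain groups are C_0 ≅ Z^6, C_1 ≅ Z^12, C_2 ≅ Z^6.

∂_1: C_1 → C_0 maps an edge to its endpoints' difference, ∂[p,q] = q − p. For instance
  ∂[v_0,v_2] = [v_2] − [v_0].
The 6×12 boundary matrix has rank 5 and Smith normal form diag(1,1,1,1,1).

Boundary ∂_2: C_2 → C_1 acts by ∂[p,q,r] = [q,r] − [p,r] + [p,q]. For instance
  ∂[v_1,v_2,v_3] = [v_2,v_3] − [v_1,v_3] + [v_1,v_2],
  ∂[v_0,v_1,v_3] = [v_1,v_3] − [v_0,v_3] + [v_0,v_1].
The resulting 12×6 matrix has rank 6, and its Smith normal form has invariant factors (1,1,1,1,1,1).

Computing H_k = (kernel of ∂_k) / (image of ∂_{k+1}):

  H_0: rank C_0 − rank ∂_1 = 6 − 5 = 1, and the invariant factors of ∂_1 are all 1, so H_0 = Z.
  H_1: rank ker ∂_1 − rank ∂_2 = (12 − 5) − 6 = 1, and the invariant factors of ∂_2 are all 1, so H_1 = Z.
  H_2: rank ker ∂_2 − rank ∂_3 = (6 − 6) − 0 = 0, and there is no ∂_3, so H_2 = 0.

As a check, the Euler characteristic is 6 − 12 + 6 = 0, which agrees with 1 − 1 + 0 = 0.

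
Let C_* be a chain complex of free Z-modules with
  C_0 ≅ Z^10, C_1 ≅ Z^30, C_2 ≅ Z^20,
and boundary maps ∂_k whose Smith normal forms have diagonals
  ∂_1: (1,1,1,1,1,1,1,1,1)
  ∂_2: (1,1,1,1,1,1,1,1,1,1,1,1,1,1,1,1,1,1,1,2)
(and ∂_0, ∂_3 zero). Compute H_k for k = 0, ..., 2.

H_0 = Z,  H_1 = Z ⊕ Z_2,  H_2 = 0.

H_0: b_0 = 10 − 0 − 9 = 1; torsion from ∂_1 factors > 1: none. So H_0 = Z.
H_1: b_1 = 30 − 9 − 20 = 1; torsion from ∂_2 factors > 1: [2]. So H_1 = Z ⊕ Z_2.
H_2: b_2 = 20 − 20 − 0 = 0; torsion from ∂_3 factors > 1: none. So H_2 = 0.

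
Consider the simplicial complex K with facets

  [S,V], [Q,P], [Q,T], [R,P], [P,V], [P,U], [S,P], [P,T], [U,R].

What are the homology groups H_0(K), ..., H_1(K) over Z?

H_0 ≅ Z,  H_1 ≅ Z^3.

We work with the vertex ordering P < Q < R < S < T < U < V. The simplices of K, each written with vertices in increasing order, are:

  0-simplices (7): P, Q, R, S, T, U, V
  1-simplices (9): PQ, PR, PS, PT, PU, PV, QT, RU, SV

giving chain groups C_0 ≅ Z^7, C_1 ≅ Z^9.

The boundary map ∂_1: C_1 → C_0 maps an edge to its endpoints' difference, ∂[p,q] = q − p.
The 7×9 boundary matrix has rank 6 and Smith normal form diag(1,1,1,1,1,1).

Reading off H_k = ker ∂_k / im ∂_{k+1}:

  H_0: rank C_0 − rank ∂_1 = 7 − 6 = 1, and the invariant factors of ∂_1 are all 1, so H_0 ≅ Z.
  H_1: rank ker ∂_1 − rank ∂_2 = (9 − 6) − 0 = 3, and there is no ∂_2, so H_1 ≅ Z^3.

As a check, the Euler characteristic is 7 − 9 = -2, which agrees with 1 − 3 = -2.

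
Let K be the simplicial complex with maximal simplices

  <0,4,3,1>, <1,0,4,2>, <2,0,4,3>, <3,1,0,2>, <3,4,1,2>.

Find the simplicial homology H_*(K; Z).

Fix the vertex order 0 < 1 < 2 < 3 < 4 and write every simplex with vertices in increasing order. Then dim K = 3 and the simplices of K are:

  0-simplices (5): [0], [1], [2], [3], [4]
  1-simplices (10): [0,1], [0,2], [0,3], [0,4], [1,2], [1,3], [1,4], [2,3], [2,4], [3,4]
  2-simplices (10): [0,1,2], [0,1,3], [0,1,4], [0,2,3], [0,2,4], [0,3,4], [1,2,3], [1,2,4], [1,3,4], [2,3,4]
  3-simplices (5): [0,1,2,3], [0,1,2,4], [0,1,3,4], [0,2,3,4], [1,2,3,4]

giving chain groups C_0 ≅ Z^5, C_1 ≅ Z^10, C_2 ≅ Z^10, C_3 ≅ Z^5.

∂_1: C_1 → C_0 is given by ∂[p,q] = [q] − [p]. For instance
  ∂[0,3] = [3] − [0].
The resulting 5×10 matrix has rank 4, and its Smith normal form has invariant factors (1,1,1,1).

Boundary ∂_2: C_2 → C_1 maps a triangle to the signed sum of its edges. For instance
  ∂[0,3,4] = [3,4] − [0,4] + [0,3],
  ∂[1,3,4] = [3,4] − [1,4] + [1,3].
The 10×10 boundary matrix has rank 6 and Smith normal form diag(1,1,1,1,1,1).

∂_3: C_3 → C_2 sends each 3-simplex σ to the alternating sum Σ_i (−1)^i (σ with its i-th vertex removed). For instance
  ∂[1,2,3,4] = [2,3,4] − [1,3,4] + [1,2,4] − [1,2,3],
  ∂[0,1,3,4] = [1,3,4] − [0,3,4] + [0,1,4] − [0,1,3].
The 10×5 boundary matrix has rank 4 and Smith normal form diag(1,1,1,1).

From H_k ≅ ker(∂_k) / im(∂_{k+1}) we obtain:

  H_0: rank C_0 − rank ∂_1 = 5 − 4 = 1, and the invariant factors of ∂_1 are all 1, so H_0 = Z.
  H_1: rank ker ∂_1 − rank ∂_2 = (10 − 4) − 6 = 0, and the invariant factors of ∂_2 are all 1, so H_1 = 0.
  H_2: rank ker ∂_2 − rank ∂_3 = (10 − 6) − 4 = 0, and the invariant factors of ∂_3 are all 1, so H_2 = 0.
  H_3: rank ker ∂_3 − rank ∂_4 = (5 − 4) − 0 = 1, and there is no ∂_4, so H_3 = Z.

(K is a triangulation of the 3-sphere S^3.)

H_0 = Z,  H_1 = 0,  H_2 = 0,  H_3 = Z.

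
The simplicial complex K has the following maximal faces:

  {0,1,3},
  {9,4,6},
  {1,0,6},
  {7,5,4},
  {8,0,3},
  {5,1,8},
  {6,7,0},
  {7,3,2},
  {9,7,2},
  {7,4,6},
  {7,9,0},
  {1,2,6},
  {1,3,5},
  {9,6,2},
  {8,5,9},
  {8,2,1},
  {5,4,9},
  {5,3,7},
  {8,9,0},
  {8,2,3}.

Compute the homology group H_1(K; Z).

H_1 = Z × Z/2.

K has 10 vertices, 30 edges, 20 triangles.
rank ∂_1 = 9, rank ∂_2 = 20 ⇒ b_1 = 30 − 9 − 20 = 1; ∂_2 has invariant factor(s) [2] giving torsion. So H_1 ≅ Z × Z/2.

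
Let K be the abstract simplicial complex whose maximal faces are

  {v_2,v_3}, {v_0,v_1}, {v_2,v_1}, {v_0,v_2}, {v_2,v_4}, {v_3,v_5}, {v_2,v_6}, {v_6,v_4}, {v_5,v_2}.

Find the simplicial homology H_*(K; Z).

H_0 = Z,  H_1 = Z^3.

Order the vertices as v_0 < v_1 < v_2 < v_3 < v_4 < v_5 < v_6. Listing each simplex with vertices in this order, K has dimension 1 with simplices:

  0-simplices (7): [v_0], [v_1], [v_2], [v_3], [v_4], [v_5], [v_6]
  1-simplices (9): [v_0,v_1], [v_0,v_2], [v_1,v_2], [v_2,v_3], [v_2,v_4], [v_2,v_5], [v_2,v_6], [v_3,v_5], [v_4,v_6]

so the chain groups are C_0 ≅ Z^7, C_1 ≅ Z^9.

∂_1: C_1 → C_0 sends each edge [p,q] (with p < q) to q − p. For instance
  ∂[v_3,v_5] = [v_5] − [v_3].
The 7×9 boundary matrix has rank 6 and Smith normal form diag(1,1,1,1,1,1).

From H_k ≅ ker(∂_k) / im(∂_{k+1}) we obtain:

  H_0: rank C_0 − rank ∂_1 = 7 − 6 = 1, and the invariant factors of ∂_1 are all 1, so H_0 ≅ Z.
  H_1: rank ker ∂_1 − rank ∂_2 = (9 − 6) − 0 = 3, and there is no ∂_2, so H_1 ≅ Z^3.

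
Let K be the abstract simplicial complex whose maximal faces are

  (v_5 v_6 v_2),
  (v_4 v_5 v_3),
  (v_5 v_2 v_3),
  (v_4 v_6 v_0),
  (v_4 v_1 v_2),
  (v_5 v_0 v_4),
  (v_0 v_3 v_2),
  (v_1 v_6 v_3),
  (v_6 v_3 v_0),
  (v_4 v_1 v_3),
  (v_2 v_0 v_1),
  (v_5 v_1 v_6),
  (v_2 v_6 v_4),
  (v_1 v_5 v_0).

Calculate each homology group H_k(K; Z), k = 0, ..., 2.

H_0 ≅ Z,  H_1 ≅ Z^2,  H_2 ≅ Z.

Take the total order v_0 < v_1 < v_2 < v_3 < v_4 < v_5 < v_6 on the vertex set. Then K (dimension 2) consists of the simplices:

  0-simplices (7): [v_0], [v_1], [v_2], [v_3], [v_4], [v_5], [v_6]
  1-simplices (21): (21 of them)
  2-simplices (14): (14 of them)

so the chain groups are C_0 ≅ Z^7, C_1 ≅ Z^21, C_2 ≅ Z^14.

Boundary ∂_1: C_1 → C_0 sends each edge [p,q] (with p < q) to q − p.
The 7×21 boundary matrix has rank 6 and Smith normal form diag(1,1,1,1,1,1).

Boundary ∂_2: C_2 → C_1 sends each 2-simplex [p,q,r] to [q,r] − [p,r] + [p,q]. For instance
  ∂[v_0,v_4,v_5] = [v_4,v_5] − [v_0,v_5] + [v_0,v_4],
  ∂[v_1,v_3,v_6] = [v_3,v_6] − [v_1,v_6] + [v_1,v_3].
This gives a 21×14 integer matrix of rank 13; reducing to Smith normal form yields diagonal entries (1,1,1,1,1,1,1,1,1,1,1,1,1).

Reading off H_k = ker ∂_k / im ∂_{k+1}:

  H_0: rank C_0 − rank ∂_1 = 7 − 6 = 1, and the invariant factors of ∂_1 are all 1, so H_0 ≅ Z.
  H_1: rank ker ∂_1 − rank ∂_2 = (21 − 6) − 13 = 2, and the invariant factors of ∂_2 are all 1, so H_1 ≅ Z^2.
  H_2: rank ker ∂_2 − rank ∂_3 = (14 − 13) − 0 = 1, and there is no ∂_3, so H_2 ≅ Z.

As a check, the Euler characteristic is 7 − 21 + 14 = 0, which agrees with 1 − 2 + 1 = 0.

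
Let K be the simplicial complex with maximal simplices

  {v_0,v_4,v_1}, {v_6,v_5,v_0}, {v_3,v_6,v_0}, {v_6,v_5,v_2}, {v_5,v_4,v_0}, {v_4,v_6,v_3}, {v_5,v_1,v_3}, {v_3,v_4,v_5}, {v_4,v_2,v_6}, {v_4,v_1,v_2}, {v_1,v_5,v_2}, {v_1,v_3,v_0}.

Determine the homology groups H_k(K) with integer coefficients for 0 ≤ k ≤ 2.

Order the vertices as v_0 < v_1 < v_2 < v_3 < v_4 < v_5 < v_6. Listing each simplex with vertices in this order, K has dimension 2 with simplices:

  0-simplices (7): [v_0], [v_1], [v_2], [v_3], [v_4], [v_5], [v_6]
  1-simplices (18): (18 of them)
  2-simplices (12): (12 of them)

giving chain groups C_0 ≅ Z^7, C_1 ≅ Z^18, C_2 ≅ Z^12.

The boundary map ∂_1: C_1 → C_0 sends each edge [p,q] (with p < q) to q − p. For instance
  ∂[v_0,v_6] = [v_6] − [v_0].
This gives a 7×18 integer matrix of rank 6; reducing to Smith normal form yields diagonal entries (1,1,1,1,1,1).

Boundary ∂_2: C_2 → C_1 maps a triangle to the signed sum of its edges. For instance
  ∂[v_0,v_3,v_6] = [v_3,v_6] − [v_0,v_6] + [v_0,v_3],
  ∂[v_3,v_4,v_5] = [v_4,v_5] − [v_3,v_5] + [v_3,v_4].
The 18×12 boundary matrix has rank 12 and Smith normal form diag(1,1,1,1,1,1,1,1,1,1,1,2).

From H_k ≅ ker(∂_k) / im(∂_{k+1}) we obtain:

  H_0: rank C_0 − rank ∂_1 = 7 − 6 = 1, and the invariant factors of ∂_1 are all 1, so H_0 = Z.
  H_1: rank ker ∂_1 − rank ∂_2 = (18 − 6) − 12 = 0, and ∂_2 has invariant factor 2 > 1, so H_1 = Z/2.
  H_2: rank ker ∂_2 − rank ∂_3 = (12 − 12) − 0 = 0, and there is no ∂_3, so H_2 = 0.

H_0 = Z,  H_1 = Z/2,  H_2 = 0.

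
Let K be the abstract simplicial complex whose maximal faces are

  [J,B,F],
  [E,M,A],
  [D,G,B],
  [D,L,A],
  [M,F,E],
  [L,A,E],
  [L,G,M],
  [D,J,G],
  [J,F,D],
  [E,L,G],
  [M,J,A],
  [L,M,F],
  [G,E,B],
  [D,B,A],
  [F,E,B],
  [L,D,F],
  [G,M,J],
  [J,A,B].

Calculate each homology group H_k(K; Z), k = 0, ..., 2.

Take the total order A < B < D < E < F < G < J < L < M on the vertex set. Then K (dimension 2) consists of the simplices:

  0-simplices (9): A, B, D, E, F, G, J, L, M
  1-simplices (27): AB, AD, AE, AJ, AL, AM, BD, BE, BF, BG, BJ, DF, DG, DJ, DL, EF, EG, EL, EM, FJ, FL, FM, GJ, GL, GM, JM, LM
  2-simplices (18): ABD, ABJ, ADL, AEL, AEM, AJM, BDG, BEF, BEG, BFJ, DFJ, DFL, DGJ, EFM, EGL, FLM, GJM, GLM

so the chain groups are C_0 ≅ Z^9, C_1 ≅ Z^27, C_2 ≅ Z^18.

∂_1: C_1 → C_0 is given by ∂[p,q] = [q] − [p].
This gives a 9×27 integer matrix of rank 8; reducing to Smith normal form yields diagonal entries (1,1,1,1,1,1,1,1).

Boundary ∂_2: C_2 → C_1 maps a triangle to the signed sum of its edges. For instance
  ∂BFJ = FJ − BJ + BF,
  ∂AEL = EL − AL + AE.
This gives a 27×18 integer matrix of rank 18; reducing to Smith normal form yields diagonal entries (1,1,1,1,1,1,1,1,1,1,1,1,1,1,1,1,1,2).

Reading off H_k = ker ∂_k / im ∂_{k+1}:

  H_0: rank C_0 − rank ∂_1 = 9 − 8 = 1, and the invariant factors of ∂_1 are all 1, so H_0 = Z.
  H_1: rank ker ∂_1 − rank ∂_2 = (27 − 8) − 18 = 1, and ∂_2 has invariant factor 2 > 1, so H_1 = Z ⊕ Z/2Z.
  H_2: rank ker ∂_2 − rank ∂_3 = (18 − 18) − 0 = 0, and there is no ∂_3, so H_2 = 0.

H_0 = Z,  H_1 = Z ⊕ Z/2Z,  H_2 = 0.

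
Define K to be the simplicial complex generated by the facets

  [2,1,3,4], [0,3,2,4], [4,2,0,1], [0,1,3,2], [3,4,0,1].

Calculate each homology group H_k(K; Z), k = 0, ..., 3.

H_0 = Z,  H_1 = 0,  H_2 = 0,  H_3 = Z.

Fix the vertex order 0 < 1 < 2 < 3 < 4 and write every simplex with vertices in increasing order. Then dim K = 3 and the simplices of K are:

  0-simplices (5): [0], [1], [2], [3], [4]
  1-simplices (10): [0,1], [0,2], [0,3], [0,4], [1,2], [1,3], [1,4], [2,3], [2,4], [3,4]
  2-simplices (10): [0,1,2], [0,1,3], [0,1,4], [0,2,3], [0,2,4], [0,3,4], [1,2,3], [1,2,4], [1,3,4], [2,3,4]
  3-simplices (5): [0,1,2,3], [0,1,2,4], [0,1,3,4], [0,2,3,4], [1,2,3,4]

Hence C_0 ≅ Z^5, C_1 ≅ Z^10, C_2 ≅ Z^10, C_3 ≅ Z^5.

∂_1: C_1 → C_0 is given by ∂[p,q] = [q] − [p].
As a 5×10 matrix over Z this has rank 4, with invariant factors (1,1,1,1).

Boundary ∂_2: C_2 → C_1 acts by ∂[p,q,r] = [q,r] − [p,r] + [p,q]. For instance
  ∂[2,3,4] = [3,4] − [2,4] + [2,3],
  ∂[1,2,3] = [2,3] − [1,3] + [1,2].
The 10×10 boundary matrix has rank 6 and Smith normal form diag(1,1,1,1,1,1).

The boundary map ∂_3: C_3 → C_2 sends each 3-simplex σ to the alternating sum Σ_i (−1)^i (σ with its i-th vertex removed). For instance
  ∂[1,2,3,4] = [2,3,4] − [1,3,4] + [1,2,4] − [1,2,3],
  ∂[0,1,3,4] = [1,3,4] − [0,3,4] + [0,1,4] − [0,1,3].
The 10×5 boundary matrix has rank 4 and Smith normal form diag(1,1,1,1).

Reading off H_k = ker ∂_k / im ∂_{k+1}:

  H_0: rank C_0 − rank ∂_1 = 5 − 4 = 1, and the invariant factors of ∂_1 are all 1, so H_0 ≅ Z.
  H_1: rank ker ∂_1 − rank ∂_2 = (10 − 4) − 6 = 0, and the invariant factors of ∂_2 are all 1, so H_1 ≅ 0.
  H_2: rank ker ∂_2 − rank ∂_3 = (10 − 6) − 4 = 0, and the invariant factors of ∂_3 are all 1, so H_2 ≅ 0.
  H_3: rank ker ∂_3 − rank ∂_4 = (5 − 4) − 0 = 1, and there is no ∂_4, so H_3 ≅ Z.

As a check, the Euler characteristic is 5 − 10 + 10 − 5 = 0, which agrees with 1 − 0 + 0 − 1 = 0.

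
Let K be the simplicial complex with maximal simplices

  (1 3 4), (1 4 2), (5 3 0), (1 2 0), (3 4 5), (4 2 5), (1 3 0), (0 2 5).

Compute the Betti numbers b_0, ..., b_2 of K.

K has 6 vertices, 12 edges, 8 triangles.
rank ∂_0 = 0, rank ∂_1 = 5 ⇒ b_0 = 6 − 0 − 5 = 1; all invariant factors of ∂_1 are 1 so no torsion. So H_0 = Z.
rank ∂_1 = 5, rank ∂_2 = 7 ⇒ b_1 = 12 − 5 − 7 = 0; all invariant factors of ∂_2 are 1 so no torsion. So H_1 = 0.
rank ∂_2 = 7, rank ∂_3 = 0 ⇒ b_2 = 8 − 7 − 0 = 1. So H_2 = Z.

b_0 = 1, b_1 = 0, b_2 = 1.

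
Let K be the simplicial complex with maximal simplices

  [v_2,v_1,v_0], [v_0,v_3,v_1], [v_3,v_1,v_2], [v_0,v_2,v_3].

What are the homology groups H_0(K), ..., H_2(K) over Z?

Take the total order v_0 < v_1 < v_2 < v_3 on the vertex set. Then K (dimension 2) consists of the simplices:

  0-simplices (4): [v_0], [v_1], [v_2], [v_3]
  1-simplices (6): [v_0,v_1], [v_0,v_2], [v_0,v_3], [v_1,v_2], [v_1,v_3], [v_2,v_3]
  2-simplices (4): [v_0,v_1,v_2], [v_0,v_1,v_3], [v_0,v_2,v_3], [v_1,v_2,v_3]

giving chain groups C_0 ≅ Z^4, C_1 ≅ Z^6, C_2 ≅ Z^4.

∂_1: C_1 → C_0 is given by ∂[p,q] = [q] − [p]. For instance
  ∂[v_0,v_1] = [v_1] − [v_0].
This gives a 4×6 integer matrix of rank 3; reducing to Smith normal form yields diagonal entries (1,1,1).

∂_2: C_2 → C_1 sends each 2-simplex [p,q,r] to [q,r] − [p,r] + [p,q]. For instance
  ∂[v_1,v_2,v_3] = [v_2,v_3] − [v_1,v_3] + [v_1,v_2],
  ∂[v_0,v_2,v_3] = [v_2,v_3] − [v_0,v_3] + [v_0,v_2].
As a 6×4 matrix over Z this has rank 3, with invariant factors (1,1,1).

Reading off H_k = ker ∂_k / im ∂_{k+1}:

  H_0: rank C_0 − rank ∂_1 = 4 − 3 = 1, and the invariant factors of ∂_1 are all 1, so H_0 = Z.
  H_1: rank ker ∂_1 − rank ∂_2 = (6 − 3) − 3 = 0, and the invariant factors of ∂_2 are all 1, so H_1 = 0.
  H_2: rank ker ∂_2 − rank ∂_3 = (4 − 3) − 0 = 1, and there is no ∂_3, so H_2 = Z.

As a check, the Euler characteristic is 4 − 6 + 4 = 2, which agrees with 1 − 0 + 1 = 2.

H_0 = Z,  H_1 = 0,  H_2 = Z.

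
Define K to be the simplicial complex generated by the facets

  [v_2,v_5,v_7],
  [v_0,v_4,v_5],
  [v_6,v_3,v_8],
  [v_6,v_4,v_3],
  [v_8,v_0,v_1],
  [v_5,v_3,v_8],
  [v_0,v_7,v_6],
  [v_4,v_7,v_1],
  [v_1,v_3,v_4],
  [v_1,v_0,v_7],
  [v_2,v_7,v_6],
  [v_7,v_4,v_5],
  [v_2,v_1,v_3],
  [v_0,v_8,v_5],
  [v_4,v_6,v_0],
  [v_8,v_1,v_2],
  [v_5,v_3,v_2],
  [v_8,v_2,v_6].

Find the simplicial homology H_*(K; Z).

H_0 ≅ Z,  H_1 ≅ Z ⊕ Z/2Z,  H_2 = 0.

Fix the vertex order v_0 < v_1 < v_2 < v_3 < v_4 < v_5 < v_6 < v_7 < v_8 and write every simplex with vertices in increasing order. Then dim K = 2 and the simplices of K are:

  0-simplices (9): [v_0], [v_1], [v_2], [v_3], [v_4], [v_5], [v_6], [v_7], [v_8]
  1-simplices (27): (27 of them)
  2-simplices (18): (18 of them)

giving chain groups C_0 ≅ Z^9, C_1 ≅ Z^27, C_2 ≅ Z^18.

∂_1: C_1 → C_0 is given by ∂[p,q] = [q] − [p]. For instance
  ∂[v_2,v_5] = [v_5] − [v_2].
The resulting 9×27 matrix has rank 8, and its Smith normal form has invariant factors (1,1,1,1,1,1,1,1).

Boundary ∂_2: C_2 → C_1 acts by ∂[p,q,r] = [q,r] − [p,r] + [p,q]. For instance
  ∂[v_2,v_5,v_7] = [v_5,v_7] − [v_2,v_7] + [v_2,v_5],
  ∂[v_3,v_4,v_6] = [v_4,v_6] − [v_3,v_6] + [v_3,v_4].
This gives a 27×18 integer matrix of rank 18; reducing to Smith normal form yields diagonal entries (1,1,1,1,1,1,1,1,1,1,1,1,1,1,1,1,1,2).

From H_k ≅ ker(∂_k) / im(∂_{k+1}) we obtain:

  H_0: rank C_0 − rank ∂_1 = 9 − 8 = 1, and the invariant factors of ∂_1 are all 1, so H_0 ≅ Z.
  H_1: rank ker ∂_1 − rank ∂_2 = (27 − 8) − 18 = 1, and ∂_2 has invariant factor 2 > 1, so H_1 ≅ Z ⊕ Z/2Z.
  H_2: rank ker ∂_2 − rank ∂_3 = (18 − 18) − 0 = 0, and there is no ∂_3, so H_2 ≅ 0.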